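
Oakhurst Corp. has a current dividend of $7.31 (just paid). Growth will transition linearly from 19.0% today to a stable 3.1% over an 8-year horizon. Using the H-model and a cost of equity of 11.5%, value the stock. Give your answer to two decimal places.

H-model: P₀ = D₀[(1+g_L) + H(g_S−g_L)]/(r−g_L), with H = 8/2 = 4.
P₀ = 7.31 × [(1+0.031) + 4×(0.19−0.031)] / (0.115−0.031)
   = 7.31 × 1.6670 / 0.084 = 145.0687

$145.07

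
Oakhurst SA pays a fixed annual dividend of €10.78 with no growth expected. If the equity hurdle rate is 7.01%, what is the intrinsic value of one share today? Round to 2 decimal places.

Zero-growth DDM (perpetuity): P₀ = D/r = 10.78 / 0.0701 = 153.7803

€153.78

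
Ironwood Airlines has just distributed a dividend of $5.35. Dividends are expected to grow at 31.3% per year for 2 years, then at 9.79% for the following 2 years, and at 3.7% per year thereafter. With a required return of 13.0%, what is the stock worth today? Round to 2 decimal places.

Three-stage DDM. Project D₁…D_4; terminal Gordon value at t=4 with g = 0.037; discount at r = 0.13.
D_1 = 7.0245
D_2 = 9.2232
D_3 = 10.1262
D_4 = 11.1175
TV_4 = 11.5289/(0.13−0.037) = 123.9666
P₀ = Σ Dₜ/(1+r)ᵗ + TV_4/(1+r)^4 = 103.3071

$103.31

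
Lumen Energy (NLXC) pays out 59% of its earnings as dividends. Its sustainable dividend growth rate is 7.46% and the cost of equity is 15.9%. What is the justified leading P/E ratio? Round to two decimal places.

6.99

Justified leading P/E = b/(r−g) = 0.59/(0.159−0.0746) = 6.9905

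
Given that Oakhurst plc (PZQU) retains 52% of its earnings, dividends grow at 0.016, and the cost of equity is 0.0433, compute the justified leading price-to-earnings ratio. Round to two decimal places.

17.58

Payout ratio b = 1 − 0.52 = 0.48.
Justified leading P/E = b/(r−g) = 0.48/(0.0433−0.016) = 17.5824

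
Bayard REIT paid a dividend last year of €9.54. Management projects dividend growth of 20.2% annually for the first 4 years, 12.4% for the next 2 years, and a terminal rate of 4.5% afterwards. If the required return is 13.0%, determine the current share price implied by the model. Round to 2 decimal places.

€217.44

Three-stage DDM. Project D₁…D_6; terminal Gordon value at t=6 with g = 0.045; discount at r = 0.13.
D_1 = 11.4671
D_2 = 13.7834
D_3 = 16.5677
D_4 = 19.9144
D_5 = 22.3837
D_6 = 25.1593
TV_6 = 26.2915/(0.13−0.045) = 309.3116
P₀ = Σ Dₜ/(1+r)ᵗ + TV_6/(1+r)^6 = 217.4400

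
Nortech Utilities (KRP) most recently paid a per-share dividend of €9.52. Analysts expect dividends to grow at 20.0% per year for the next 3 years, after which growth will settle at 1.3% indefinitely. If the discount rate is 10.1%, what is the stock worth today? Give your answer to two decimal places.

€175.90

Two-stage DDM. Project D₁…D_3 at 0.2, terminal growth 0.013, discount at r = 0.101.
D_1 = 11.4240
D_2 = 13.7088
D_3 = 16.4506
Terminal value at t=3: TV = D_4/(r−g) = 16.6644/(0.101−0.013) = 189.3684
P₀ = 11.4240/(1+0.101)^1 + 13.7088/(1+0.101)^2 + 16.4506/(1+0.101)^3 + 189.3684/(1+0.101)^3 = 175.8989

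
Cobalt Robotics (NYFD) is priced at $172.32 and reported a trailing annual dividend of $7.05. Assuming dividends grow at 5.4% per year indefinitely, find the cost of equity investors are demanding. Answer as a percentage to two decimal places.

Rearranging the constant-growth DDM: r = D₁/P₀ + g.
D₁ = 7.05 × (1 + 0.054) = 7.4307.
r = 7.4307 / 172.32 + 0.054 = 0.04312 + 0.054 = 0.09712

9.71%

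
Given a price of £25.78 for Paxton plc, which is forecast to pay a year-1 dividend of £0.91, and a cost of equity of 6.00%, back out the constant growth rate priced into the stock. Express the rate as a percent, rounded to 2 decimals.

2.47%

From P₀ = D₁/(r − g), the implied growth is g = r − D₁/P₀.
g = 0.06 − 0.91/25.78 = 0.06 − 0.03530 = 0.02470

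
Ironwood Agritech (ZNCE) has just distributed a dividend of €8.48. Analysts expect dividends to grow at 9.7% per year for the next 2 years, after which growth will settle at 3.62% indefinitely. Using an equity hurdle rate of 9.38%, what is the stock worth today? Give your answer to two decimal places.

€170.48

Two-stage DDM. Project D₁…D_2 at 0.097, terminal growth 0.0362, discount at r = 0.0938.
D_1 = 9.3026
D_2 = 10.2049
Terminal value at t=2: TV = D_3/(r−g) = 10.5743/(0.0938−0.0362) = 183.5820
P₀ = 9.3026/(1+0.0938)^1 + 10.2049/(1+0.0938)^2 + 183.5820/(1+0.0938)^2 = 170.4801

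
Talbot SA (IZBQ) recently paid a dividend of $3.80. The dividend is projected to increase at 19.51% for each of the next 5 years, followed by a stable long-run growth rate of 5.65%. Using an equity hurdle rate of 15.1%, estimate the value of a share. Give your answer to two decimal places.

$72.57

Two-stage DDM. Project D₁…D_5 at 0.1951, terminal growth 0.0565, discount at r = 0.151.
D_1 = 4.5414
D_2 = 5.4274
D_3 = 6.4863
D_4 = 7.7518
D_5 = 9.2641
Terminal value at t=5: TV = D_6/(r−g) = 9.7876/(0.151−0.0565) = 103.5720
P₀ = 4.5414/(1+0.151)^1 + 5.4274/(1+0.151)^2 + 6.4863/(1+0.151)^3 + 7.7518/(1+0.151)^4 + 9.2641/(1+0.151)^5 + 103.5720/(1+0.151)^5 = 72.5691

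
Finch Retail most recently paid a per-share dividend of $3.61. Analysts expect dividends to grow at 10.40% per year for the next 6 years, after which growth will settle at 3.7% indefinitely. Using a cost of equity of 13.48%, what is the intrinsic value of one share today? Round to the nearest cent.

Two-stage DDM. Project D₁…D_6 at 0.104, terminal growth 0.037, discount at r = 0.1348.
D_1 = 3.9854
D_2 = 4.3999
D_3 = 4.8575
D_4 = 5.3627
D_5 = 5.9204
D_6 = 6.5361
Terminal value at t=6: TV = D_7/(r−g) = 6.7780/(0.1348−0.037) = 69.3045
P₀ = 3.9854/(1+0.1348)^1 + 4.3999/(1+0.1348)^2 + 4.8575/(1+0.1348)^3 + 5.3627/(1+0.1348)^4 + 5.9204/(1+0.1348)^5 + 6.5361/(1+0.1348)^6 + 69.3045/(1+0.1348)^6 = 52.1453

$52.15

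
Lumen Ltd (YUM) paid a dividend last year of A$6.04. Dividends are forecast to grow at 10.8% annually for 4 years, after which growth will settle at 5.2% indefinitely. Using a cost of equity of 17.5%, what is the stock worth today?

A$61.75

Two-stage DDM. Project D₁…D_4 at 0.108, terminal growth 0.052, discount at r = 0.175.
D_1 = 6.6923
D_2 = 7.4151
D_3 = 8.2159
D_4 = 9.1032
Terminal value at t=4: TV = D_5/(r−g) = 9.5766/(0.175−0.052) = 77.8586
P₀ = 6.6923/(1+0.175)^1 + 7.4151/(1+0.175)^2 + 8.2159/(1+0.175)^3 + 9.1032/(1+0.175)^4 + 77.8586/(1+0.175)^4 = 61.7533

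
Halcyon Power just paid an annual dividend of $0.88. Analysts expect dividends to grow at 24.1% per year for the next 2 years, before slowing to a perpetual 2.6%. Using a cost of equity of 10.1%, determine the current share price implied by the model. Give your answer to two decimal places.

Two-stage DDM. Project D₁…D_2 at 0.241, terminal growth 0.026, discount at r = 0.101.
D_1 = 1.0921
D_2 = 1.3553
Terminal value at t=2: TV = D_3/(r−g) = 1.3905/(0.101−0.026) = 18.5401
P₀ = 1.0921/(1+0.101)^1 + 1.3553/(1+0.101)^2 + 18.5401/(1+0.101)^2 = 17.4045

$17.40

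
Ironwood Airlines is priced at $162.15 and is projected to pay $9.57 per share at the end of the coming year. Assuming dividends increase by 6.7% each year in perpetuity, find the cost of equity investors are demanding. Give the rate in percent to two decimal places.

Rearranging the constant-growth DDM: r = D₁/P₀ + g.
r = 9.5700 / 162.15 + 0.067 = 0.05902 + 0.067 = 0.12602

12.60%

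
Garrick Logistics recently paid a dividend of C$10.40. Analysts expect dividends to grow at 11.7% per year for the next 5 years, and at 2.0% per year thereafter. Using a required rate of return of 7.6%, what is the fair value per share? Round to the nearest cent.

C$286.63

Two-stage DDM. Project D₁…D_5 at 0.117, terminal growth 0.02, discount at r = 0.076.
D_1 = 11.6168
D_2 = 12.9760
D_3 = 14.4942
D_4 = 16.1900
D_5 = 18.0842
Terminal value at t=5: TV = D_6/(r−g) = 18.4459/(0.076−0.02) = 329.3907
P₀ = 11.6168/(1+0.076)^1 + 12.9760/(1+0.076)^2 + 14.4942/(1+0.076)^3 + 16.1900/(1+0.076)^4 + 18.0842/(1+0.076)^5 + 329.3907/(1+0.076)^5 = 286.6308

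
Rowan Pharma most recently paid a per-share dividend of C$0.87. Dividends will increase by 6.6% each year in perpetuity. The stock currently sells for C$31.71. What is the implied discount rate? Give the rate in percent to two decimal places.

Rearranging the constant-growth DDM: r = D₁/P₀ + g.
D₁ = 0.87 × (1 + 0.066) = 0.9274.
r = 0.9274 / 31.71 + 0.066 = 0.02925 + 0.066 = 0.09525

9.52%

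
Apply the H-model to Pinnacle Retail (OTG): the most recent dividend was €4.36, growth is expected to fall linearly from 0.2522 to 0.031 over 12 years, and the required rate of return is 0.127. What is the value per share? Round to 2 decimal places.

H-model: P₀ = D₀[(1+g_L) + H(g_S−g_L)]/(r−g_L), with H = 12/2 = 6.
P₀ = 4.36 × [(1+0.031) + 6×(0.2522−0.031)] / (0.127−0.031)
   = 4.36 × 2.3582 / 0.096 = 107.1016

€107.10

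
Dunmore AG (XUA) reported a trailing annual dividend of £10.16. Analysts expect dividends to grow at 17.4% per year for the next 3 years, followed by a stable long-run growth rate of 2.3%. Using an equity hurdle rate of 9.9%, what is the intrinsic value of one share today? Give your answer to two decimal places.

£201.54

Two-stage DDM. Project D₁…D_3 at 0.174, terminal growth 0.023, discount at r = 0.099.
D_1 = 11.9278
D_2 = 14.0033
D_3 = 16.4399
Terminal value at t=3: TV = D_4/(r−g) = 16.8180/(0.099−0.023) = 221.2891
P₀ = 11.9278/(1+0.099)^1 + 14.0033/(1+0.099)^2 + 16.4399/(1+0.099)^3 + 221.2891/(1+0.099)^3 = 201.5447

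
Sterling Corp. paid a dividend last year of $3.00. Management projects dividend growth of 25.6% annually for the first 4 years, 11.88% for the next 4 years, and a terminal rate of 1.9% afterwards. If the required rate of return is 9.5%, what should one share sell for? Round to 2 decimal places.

Three-stage DDM. Project D₁…D_8; terminal Gordon value at t=8 with g = 0.019; discount at r = 0.095.
D_1 = 3.7680
D_2 = 4.7326
D_3 = 5.9442
D_4 = 7.4659
D_5 = 8.3528
D_6 = 9.3451
D_7 = 10.4553
D_8 = 11.6974
TV_8 = 11.9197/(0.095−0.019) = 156.8376
P₀ = Σ Dₜ/(1+r)ᵗ + TV_8/(1+r)^8 = 114.9161

$114.92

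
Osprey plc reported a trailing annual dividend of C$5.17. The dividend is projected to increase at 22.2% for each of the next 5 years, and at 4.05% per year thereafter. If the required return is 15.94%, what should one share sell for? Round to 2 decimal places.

C$89.20

Two-stage DDM. Project D₁…D_5 at 0.222, terminal growth 0.0405, discount at r = 0.1594.
D_1 = 6.3177
D_2 = 7.7203
D_3 = 9.4342
D_4 = 11.5286
D_5 = 14.0879
Terminal value at t=5: TV = D_6/(r−g) = 14.6585/(0.1594−0.0405) = 123.2840
P₀ = 6.3177/(1+0.1594)^1 + 7.7203/(1+0.1594)^2 + 9.4342/(1+0.1594)^3 + 11.5286/(1+0.1594)^4 + 14.0879/(1+0.1594)^5 + 123.2840/(1+0.1594)^5 = 89.2003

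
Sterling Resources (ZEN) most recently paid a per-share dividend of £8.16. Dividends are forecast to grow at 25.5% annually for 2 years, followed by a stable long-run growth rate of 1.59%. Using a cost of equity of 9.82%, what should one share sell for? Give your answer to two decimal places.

Two-stage DDM. Project D₁…D_2 at 0.255, terminal growth 0.0159, discount at r = 0.0982.
D_1 = 10.2408
D_2 = 12.8522
Terminal value at t=2: TV = D_3/(r−g) = 13.0566/(0.0982−0.0159) = 158.6459
P₀ = 10.2408/(1+0.0982)^1 + 12.8522/(1+0.0982)^2 + 158.6459/(1+0.0982)^2 = 151.5240

£151.52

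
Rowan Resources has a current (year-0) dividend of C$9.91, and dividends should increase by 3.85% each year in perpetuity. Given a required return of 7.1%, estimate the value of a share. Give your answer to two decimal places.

C$316.66

Gordon growth model: P₀ = D₁/(r − g). D₁ = 9.91 × (1 + 0.0385) = 10.2915.
P₀ = 10.2915 / (0.071 − 0.0385) = 10.2915 / 0.0325 = 316.6626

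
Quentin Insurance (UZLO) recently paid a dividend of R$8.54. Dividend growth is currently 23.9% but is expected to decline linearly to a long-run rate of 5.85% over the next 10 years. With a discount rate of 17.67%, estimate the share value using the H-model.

H-model: P₀ = D₀[(1+g_L) + H(g_S−g_L)]/(r−g_L), with H = 10/2 = 5.
P₀ = 8.54 × [(1+0.0585) + 5×(0.239−0.0585)] / (0.1767−0.0585)
   = 8.54 × 1.9610 / 0.1182 = 141.6831

R$141.68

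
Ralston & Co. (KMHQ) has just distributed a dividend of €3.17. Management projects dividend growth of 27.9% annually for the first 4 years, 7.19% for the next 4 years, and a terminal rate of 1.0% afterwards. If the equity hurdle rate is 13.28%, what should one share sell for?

€69.28

Three-stage DDM. Project D₁…D_8; terminal Gordon value at t=8 with g = 0.01; discount at r = 0.1328.
D_1 = 4.0544
D_2 = 5.1856
D_3 = 6.6324
D_4 = 8.4828
D_5 = 9.0928
D_6 = 9.7465
D_7 = 10.4473
D_8 = 11.1985
TV_8 = 11.3105/(0.1328−0.01) = 92.1046
P₀ = Σ Dₜ/(1+r)ᵗ + TV_8/(1+r)^8 = 69.2823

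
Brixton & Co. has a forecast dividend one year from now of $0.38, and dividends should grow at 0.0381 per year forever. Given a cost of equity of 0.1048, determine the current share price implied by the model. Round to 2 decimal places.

$5.70

Gordon growth model: P₀ = D₁/(r − g), with D₁ = 0.38 given directly.
P₀ = 0.3800 / (0.1048 − 0.0381) = 0.3800 / 0.0667 = 5.6972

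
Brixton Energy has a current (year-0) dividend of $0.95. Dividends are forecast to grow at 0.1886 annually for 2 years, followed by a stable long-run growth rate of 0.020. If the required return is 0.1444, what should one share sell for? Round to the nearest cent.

Two-stage DDM. Project D₁…D_2 at 0.1886, terminal growth 0.02, discount at r = 0.1444.
D_1 = 1.1292
D_2 = 1.3421
Terminal value at t=2: TV = D_3/(r−g) = 1.3690/(0.1444−0.02) = 11.0046
P₀ = 1.1292/(1+0.1444)^1 + 1.3421/(1+0.1444)^2 + 11.0046/(1+0.1444)^2 = 10.4142

$10.41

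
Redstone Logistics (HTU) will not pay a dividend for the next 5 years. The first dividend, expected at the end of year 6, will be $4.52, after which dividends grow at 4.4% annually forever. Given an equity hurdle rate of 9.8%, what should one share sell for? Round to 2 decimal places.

$52.45

Deferred-dividend DDM. At t=5 the remaining stream is a growing perpetuity with first payment D_6 = 4.52.
V_5 = D_6/(r−g) = 4.52/(0.098−0.044) = 83.7037
P₀ = V_5/(1+r)^5 = 83.7037/(1+0.098)^5 = 52.4485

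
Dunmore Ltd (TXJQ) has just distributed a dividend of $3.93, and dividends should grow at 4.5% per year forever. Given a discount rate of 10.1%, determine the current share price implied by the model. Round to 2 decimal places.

Gordon growth model: P₀ = D₁/(r − g). D₁ = 3.93 × (1 + 0.045) = 4.1068.
P₀ = 4.1068 / (0.101 − 0.045) = 4.1068 / 0.056 = 73.3366

$73.34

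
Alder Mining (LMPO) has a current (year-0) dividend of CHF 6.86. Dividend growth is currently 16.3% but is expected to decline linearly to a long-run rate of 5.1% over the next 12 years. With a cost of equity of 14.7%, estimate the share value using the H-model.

H-model: P₀ = D₀[(1+g_L) + H(g_S−g_L)]/(r−g_L), with H = 12/2 = 6.
P₀ = 6.86 × [(1+0.051) + 6×(0.163−0.051)] / (0.147−0.051)
   = 6.86 × 1.7230 / 0.096 = 123.1227

CHF 123.12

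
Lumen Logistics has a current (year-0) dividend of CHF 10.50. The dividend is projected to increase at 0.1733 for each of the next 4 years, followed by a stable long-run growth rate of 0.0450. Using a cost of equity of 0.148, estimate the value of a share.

CHF 160.60

Two-stage DDM. Project D₁…D_4 at 0.1733, terminal growth 0.045, discount at r = 0.148.
D_1 = 12.3196
D_2 = 14.4546
D_3 = 16.9596
D_4 = 19.8987
Terminal value at t=4: TV = D_5/(r−g) = 20.7942/(0.148−0.045) = 201.8853
P₀ = 12.3196/(1+0.148)^1 + 14.4546/(1+0.148)^2 + 16.9596/(1+0.148)^3 + 19.8987/(1+0.148)^4 + 201.8853/(1+0.148)^4 = 160.6006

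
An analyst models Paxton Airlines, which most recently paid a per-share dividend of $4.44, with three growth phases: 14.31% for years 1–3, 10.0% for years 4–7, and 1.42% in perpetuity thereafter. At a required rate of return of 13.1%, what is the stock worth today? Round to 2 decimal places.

Three-stage DDM. Project D₁…D_7; terminal Gordon value at t=7 with g = 0.0142; discount at r = 0.131.
D_1 = 5.0754
D_2 = 5.8016
D_3 = 6.6319
D_4 = 7.2951
D_5 = 8.0246
D_6 = 8.8270
D_7 = 9.7097
TV_7 = 9.8476/(0.131−0.0142) = 84.3116
P₀ = Σ Dₜ/(1+r)ᵗ + TV_7/(1+r)^7 = 66.3370

$66.34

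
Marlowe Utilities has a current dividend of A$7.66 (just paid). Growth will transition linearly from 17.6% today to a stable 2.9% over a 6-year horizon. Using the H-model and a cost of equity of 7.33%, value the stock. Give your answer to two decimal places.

A$254.18

H-model: P₀ = D₀[(1+g_L) + H(g_S−g_L)]/(r−g_L), with H = 6/2 = 3.
P₀ = 7.66 × [(1+0.029) + 3×(0.176−0.029)] / (0.0733−0.029)
   = 7.66 × 1.4700 / 0.0443 = 254.1806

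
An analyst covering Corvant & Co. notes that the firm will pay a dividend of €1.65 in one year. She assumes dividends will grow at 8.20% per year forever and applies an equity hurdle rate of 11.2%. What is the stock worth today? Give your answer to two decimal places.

€55.00

Gordon growth model: P₀ = D₁/(r − g), with D₁ = 1.65 given directly.
P₀ = 1.6500 / (0.112 − 0.082) = 1.6500 / 0.03 = 55.0000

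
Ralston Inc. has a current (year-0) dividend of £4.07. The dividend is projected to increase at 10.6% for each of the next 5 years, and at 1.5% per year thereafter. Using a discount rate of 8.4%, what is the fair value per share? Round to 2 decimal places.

£87.82

Two-stage DDM. Project D₁…D_5 at 0.106, terminal growth 0.015, discount at r = 0.084.
D_1 = 4.5014
D_2 = 4.9786
D_3 = 5.5063
D_4 = 6.0900
D_5 = 6.7355
Terminal value at t=5: TV = D_6/(r−g) = 6.8365/(0.084−0.015) = 99.0802
P₀ = 4.5014/(1+0.084)^1 + 4.9786/(1+0.084)^2 + 5.5063/(1+0.084)^3 + 6.0900/(1+0.084)^4 + 6.7355/(1+0.084)^5 + 99.0802/(1+0.084)^5 = 87.8204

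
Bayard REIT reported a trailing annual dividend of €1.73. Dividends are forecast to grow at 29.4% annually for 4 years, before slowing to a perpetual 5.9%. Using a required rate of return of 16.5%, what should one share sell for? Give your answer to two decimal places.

€35.37

Two-stage DDM. Project D₁…D_4 at 0.294, terminal growth 0.059, discount at r = 0.165.
D_1 = 2.2386
D_2 = 2.8968
D_3 = 3.7484
D_4 = 4.8505
Terminal value at t=4: TV = D_5/(r−g) = 5.1366/(0.165−0.059) = 48.4589
P₀ = 2.2386/(1+0.165)^1 + 2.8968/(1+0.165)^2 + 3.7484/(1+0.165)^3 + 4.8505/(1+0.165)^4 + 48.4589/(1+0.165)^4 = 35.3666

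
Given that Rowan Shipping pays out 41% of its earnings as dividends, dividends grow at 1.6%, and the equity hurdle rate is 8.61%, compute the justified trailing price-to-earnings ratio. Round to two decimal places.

5.94

Justified trailing P/E = b(1+g)/(r−g) = 0.41×(1+0.016)/(0.0861−0.016) = 5.9424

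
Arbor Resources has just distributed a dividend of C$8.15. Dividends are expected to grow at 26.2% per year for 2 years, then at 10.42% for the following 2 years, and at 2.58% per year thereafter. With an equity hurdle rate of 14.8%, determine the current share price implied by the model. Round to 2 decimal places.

C$113.88

Three-stage DDM. Project D₁…D_4; terminal Gordon value at t=4 with g = 0.0258; discount at r = 0.148.
D_1 = 10.2853
D_2 = 12.9800
D_3 = 14.3326
D_4 = 15.8260
TV_4 = 16.2343/(0.148−0.0258) = 132.8505
P₀ = Σ Dₜ/(1+r)ᵗ + TV_4/(1+r)^4 = 113.8818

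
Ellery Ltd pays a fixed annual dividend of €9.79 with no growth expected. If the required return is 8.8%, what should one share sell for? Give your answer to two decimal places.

Zero-growth DDM (perpetuity): P₀ = D/r = 9.79 / 0.088 = 111.2500

€111.25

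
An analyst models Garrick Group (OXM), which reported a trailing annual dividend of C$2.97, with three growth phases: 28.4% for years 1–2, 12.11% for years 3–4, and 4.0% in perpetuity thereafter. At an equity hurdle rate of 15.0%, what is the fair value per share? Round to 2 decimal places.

Three-stage DDM. Project D₁…D_4; terminal Gordon value at t=4 with g = 0.04; discount at r = 0.15.
D_1 = 3.8135
D_2 = 4.8965
D_3 = 5.4895
D_4 = 6.1543
TV_4 = 6.4004/(0.15−0.04) = 58.1856
P₀ = Σ Dₜ/(1+r)ᵗ + TV_4/(1+r)^4 = 47.4145

C$47.41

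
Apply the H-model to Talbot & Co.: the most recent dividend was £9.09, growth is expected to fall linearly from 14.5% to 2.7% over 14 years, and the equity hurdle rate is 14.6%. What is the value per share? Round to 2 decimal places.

H-model: P₀ = D₀[(1+g_L) + H(g_S−g_L)]/(r−g_L), with H = 14/2 = 7.
P₀ = 9.09 × [(1+0.027) + 7×(0.145−0.027)] / (0.146−0.027)
   = 9.09 × 1.8530 / 0.119 = 141.5443

£141.54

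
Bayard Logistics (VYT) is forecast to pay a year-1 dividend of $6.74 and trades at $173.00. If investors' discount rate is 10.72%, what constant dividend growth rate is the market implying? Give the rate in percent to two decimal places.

From P₀ = D₁/(r − g), the implied growth is g = r − D₁/P₀.
g = 0.1072 − 6.74/173.00 = 0.1072 − 0.03896 = 0.06824

6.82%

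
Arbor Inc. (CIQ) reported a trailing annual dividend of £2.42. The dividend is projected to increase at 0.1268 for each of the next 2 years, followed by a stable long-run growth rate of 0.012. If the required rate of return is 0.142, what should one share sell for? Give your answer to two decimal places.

Two-stage DDM. Project D₁…D_2 at 0.1268, terminal growth 0.012, discount at r = 0.142.
D_1 = 2.7269
D_2 = 3.0726
Terminal value at t=2: TV = D_3/(r−g) = 3.1095/(0.142−0.012) = 23.9192
P₀ = 2.7269/(1+0.142)^1 + 3.0726/(1+0.142)^2 + 23.9192/(1+0.142)^2 = 23.0844

£23.08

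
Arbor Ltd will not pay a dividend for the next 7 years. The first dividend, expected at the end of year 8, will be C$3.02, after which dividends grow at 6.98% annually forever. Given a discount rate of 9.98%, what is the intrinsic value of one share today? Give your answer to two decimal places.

Deferred-dividend DDM. At t=7 the remaining stream is a growing perpetuity with first payment D_8 = 3.02.
V_7 = D_8/(r−g) = 3.02/(0.0998−0.0698) = 100.6667
P₀ = V_7/(1+r)^7 = 100.6667/(1+0.0998)^7 = 51.7237

C$51.72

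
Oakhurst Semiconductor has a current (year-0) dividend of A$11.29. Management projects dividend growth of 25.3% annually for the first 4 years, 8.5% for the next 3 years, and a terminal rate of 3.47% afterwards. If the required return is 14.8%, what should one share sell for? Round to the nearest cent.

Three-stage DDM. Project D₁…D_7; terminal Gordon value at t=7 with g = 0.0347; discount at r = 0.148.
D_1 = 14.1464
D_2 = 17.7254
D_3 = 22.2099
D_4 = 27.8290
D_5 = 30.1945
D_6 = 32.7610
D_7 = 35.5457
TV_7 = 36.7792/(0.148−0.0347) = 324.6175
P₀ = Σ Dₜ/(1+r)ᵗ + TV_7/(1+r)^7 = 222.9887

A$222.99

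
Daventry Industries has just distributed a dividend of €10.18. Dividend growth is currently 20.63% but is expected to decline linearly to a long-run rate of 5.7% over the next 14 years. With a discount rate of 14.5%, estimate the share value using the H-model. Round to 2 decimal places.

€243.17

H-model: P₀ = D₀[(1+g_L) + H(g_S−g_L)]/(r−g_L), with H = 14/2 = 7.
P₀ = 10.18 × [(1+0.057) + 7×(0.2063−0.057)] / (0.145−0.057)
   = 10.18 × 2.1021 / 0.088 = 243.1747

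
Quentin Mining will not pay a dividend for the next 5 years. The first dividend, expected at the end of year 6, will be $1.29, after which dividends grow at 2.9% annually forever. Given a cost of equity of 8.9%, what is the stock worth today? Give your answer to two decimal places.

$14.04

Deferred-dividend DDM. At t=5 the remaining stream is a growing perpetuity with first payment D_6 = 1.29.
V_5 = D_6/(r−g) = 1.29/(0.089−0.029) = 21.5000
P₀ = V_5/(1+r)^5 = 21.5000/(1+0.089)^5 = 14.0378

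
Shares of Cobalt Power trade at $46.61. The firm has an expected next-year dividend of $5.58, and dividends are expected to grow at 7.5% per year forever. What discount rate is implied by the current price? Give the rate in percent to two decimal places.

19.47%

Rearranging the constant-growth DDM: r = D₁/P₀ + g.
r = 5.5800 / 46.61 + 0.075 = 0.11972 + 0.075 = 0.19472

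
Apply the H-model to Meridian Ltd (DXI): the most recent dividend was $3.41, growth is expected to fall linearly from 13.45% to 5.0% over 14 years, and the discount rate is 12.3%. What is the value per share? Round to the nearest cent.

$76.68

H-model: P₀ = D₀[(1+g_L) + H(g_S−g_L)]/(r−g_L), with H = 14/2 = 7.
P₀ = 3.41 × [(1+0.05) + 7×(0.1345−0.05)] / (0.123−0.05)
   = 3.41 × 1.6415 / 0.073 = 76.6783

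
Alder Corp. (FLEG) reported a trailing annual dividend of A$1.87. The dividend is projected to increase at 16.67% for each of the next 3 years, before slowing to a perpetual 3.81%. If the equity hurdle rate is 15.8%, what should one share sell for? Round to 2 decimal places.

Two-stage DDM. Project D₁…D_3 at 0.1667, terminal growth 0.0381, discount at r = 0.158.
D_1 = 2.1817
D_2 = 2.5454
D_3 = 2.9697
Terminal value at t=3: TV = D_4/(r−g) = 3.0829/(0.158−0.0381) = 25.7122
P₀ = 2.1817/(1+0.158)^1 + 2.5454/(1+0.158)^2 + 2.9697/(1+0.158)^3 + 25.7122/(1+0.158)^3 = 22.2529

A$22.25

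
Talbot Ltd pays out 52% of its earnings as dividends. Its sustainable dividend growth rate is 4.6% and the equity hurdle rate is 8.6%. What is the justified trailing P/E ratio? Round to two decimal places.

13.60

Justified trailing P/E = b(1+g)/(r−g) = 0.52×(1+0.046)/(0.086−0.046) = 13.5980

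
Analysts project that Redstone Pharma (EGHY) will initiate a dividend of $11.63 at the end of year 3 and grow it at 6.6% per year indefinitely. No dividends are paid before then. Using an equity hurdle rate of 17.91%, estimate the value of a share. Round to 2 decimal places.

$73.96

Deferred-dividend DDM. At t=2 the remaining stream is a growing perpetuity with first payment D_3 = 11.63.
V_2 = D_3/(r−g) = 11.63/(0.1791−0.066) = 102.8294
P₀ = V_2/(1+r)^2 = 102.8294/(1+0.1791)^2 = 73.9632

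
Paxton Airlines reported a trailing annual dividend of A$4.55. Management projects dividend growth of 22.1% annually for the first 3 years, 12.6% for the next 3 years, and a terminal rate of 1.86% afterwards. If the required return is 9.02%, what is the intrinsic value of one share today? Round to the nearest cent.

A$137.85

Three-stage DDM. Project D₁…D_6; terminal Gordon value at t=6 with g = 0.0186; discount at r = 0.0902.
D_1 = 5.5556
D_2 = 6.7833
D_3 = 8.2824
D_4 = 9.3260
D_5 = 10.5011
D_6 = 11.8242
TV_6 = 12.0442/(0.0902−0.0186) = 168.2148
P₀ = Σ Dₜ/(1+r)ᵗ + TV_6/(1+r)^6 = 137.8492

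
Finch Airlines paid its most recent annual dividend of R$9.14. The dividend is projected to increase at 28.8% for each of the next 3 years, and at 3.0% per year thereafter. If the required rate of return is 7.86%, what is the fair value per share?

Two-stage DDM. Project D₁…D_3 at 0.288, terminal growth 0.03, discount at r = 0.0786.
D_1 = 11.7723
D_2 = 15.1627
D_3 = 19.5296
Terminal value at t=3: TV = D_4/(r−g) = 20.1155/(0.0786−0.03) = 413.8993
P₀ = 11.7723/(1+0.0786)^1 + 15.1627/(1+0.0786)^2 + 19.5296/(1+0.0786)^3 + 413.8993/(1+0.0786)^3 = 369.3592

R$369.36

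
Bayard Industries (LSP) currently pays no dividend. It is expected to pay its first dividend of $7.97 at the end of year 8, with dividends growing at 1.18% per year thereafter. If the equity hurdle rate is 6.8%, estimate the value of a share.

$89.48

Deferred-dividend DDM. At t=7 the remaining stream is a growing perpetuity with first payment D_8 = 7.97.
V_7 = D_8/(r−g) = 7.97/(0.068−0.0118) = 141.8149
P₀ = V_7/(1+r)^7 = 141.8149/(1+0.068)^7 = 89.4794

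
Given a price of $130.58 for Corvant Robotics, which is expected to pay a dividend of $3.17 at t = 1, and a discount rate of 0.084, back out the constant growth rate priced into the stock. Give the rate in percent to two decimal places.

From P₀ = D₁/(r − g), the implied growth is g = r − D₁/P₀.
g = 0.084 − 3.17/130.58 = 0.084 − 0.02428 = 0.05972

5.97%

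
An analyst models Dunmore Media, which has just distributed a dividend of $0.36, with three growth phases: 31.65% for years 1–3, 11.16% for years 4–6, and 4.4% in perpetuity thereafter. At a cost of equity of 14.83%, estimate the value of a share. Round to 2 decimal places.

$7.88

Three-stage DDM. Project D₁…D_6; terminal Gordon value at t=6 with g = 0.044; discount at r = 0.1483.
D_1 = 0.4739
D_2 = 0.6239
D_3 = 0.8214
D_4 = 0.9131
D_5 = 1.0150
D_6 = 1.1283
TV_6 = 1.1779/(0.1483−0.044) = 11.2935
P₀ = Σ Dₜ/(1+r)ᵗ + TV_6/(1+r)^6 = 7.8801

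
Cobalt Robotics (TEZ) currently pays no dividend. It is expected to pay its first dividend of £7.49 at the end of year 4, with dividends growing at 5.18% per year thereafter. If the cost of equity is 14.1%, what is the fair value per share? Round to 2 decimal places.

£56.53

Deferred-dividend DDM. At t=3 the remaining stream is a growing perpetuity with first payment D_4 = 7.49.
V_3 = D_4/(r−g) = 7.49/(0.141−0.0518) = 83.9686
P₀ = V_3/(1+r)^3 = 83.9686/(1+0.141)^3 = 56.5275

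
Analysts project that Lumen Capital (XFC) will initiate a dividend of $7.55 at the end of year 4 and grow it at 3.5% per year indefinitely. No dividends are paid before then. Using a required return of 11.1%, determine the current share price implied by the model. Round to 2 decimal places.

$72.44

Deferred-dividend DDM. At t=3 the remaining stream is a growing perpetuity with first payment D_4 = 7.55.
V_3 = D_4/(r−g) = 7.55/(0.111−0.035) = 99.3421
P₀ = V_3/(1+r)^3 = 99.3421/(1+0.111)^3 = 72.4421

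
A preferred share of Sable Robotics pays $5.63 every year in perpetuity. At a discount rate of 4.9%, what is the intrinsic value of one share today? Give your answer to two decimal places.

$114.90

Zero-growth DDM (perpetuity): P₀ = D/r = 5.63 / 0.049 = 114.8980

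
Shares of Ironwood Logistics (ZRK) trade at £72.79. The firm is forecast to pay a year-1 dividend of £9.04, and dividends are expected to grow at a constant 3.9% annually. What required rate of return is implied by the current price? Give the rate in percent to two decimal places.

16.32%

Rearranging the constant-growth DDM: r = D₁/P₀ + g.
r = 9.0400 / 72.79 + 0.039 = 0.12419 + 0.039 = 0.16319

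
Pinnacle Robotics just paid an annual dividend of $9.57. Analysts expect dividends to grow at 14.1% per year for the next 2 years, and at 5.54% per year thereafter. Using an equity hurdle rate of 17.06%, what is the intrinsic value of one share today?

$101.72

Two-stage DDM. Project D₁…D_2 at 0.141, terminal growth 0.0554, discount at r = 0.1706.
D_1 = 10.9194
D_2 = 12.4590
Terminal value at t=2: TV = D_3/(r−g) = 13.1492/(0.1706−0.0554) = 114.1426
P₀ = 10.9194/(1+0.1706)^1 + 12.4590/(1+0.1706)^2 + 114.1426/(1+0.1706)^2 = 101.7174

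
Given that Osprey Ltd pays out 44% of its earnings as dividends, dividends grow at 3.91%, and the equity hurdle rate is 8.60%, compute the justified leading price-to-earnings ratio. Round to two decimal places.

9.38

Justified leading P/E = b/(r−g) = 0.44/(0.086−0.0391) = 9.3817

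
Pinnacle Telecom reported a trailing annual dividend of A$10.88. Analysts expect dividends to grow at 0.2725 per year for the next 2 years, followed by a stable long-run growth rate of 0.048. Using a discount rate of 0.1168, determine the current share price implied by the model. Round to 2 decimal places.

A$241.68

Two-stage DDM. Project D₁…D_2 at 0.2725, terminal growth 0.048, discount at r = 0.1168.
D_1 = 13.8448
D_2 = 17.6175
Terminal value at t=2: TV = D_3/(r−g) = 18.4631/(0.1168−0.048) = 268.3597
P₀ = 13.8448/(1+0.1168)^1 + 17.6175/(1+0.1168)^2 + 268.3597/(1+0.1168)^2 = 241.6845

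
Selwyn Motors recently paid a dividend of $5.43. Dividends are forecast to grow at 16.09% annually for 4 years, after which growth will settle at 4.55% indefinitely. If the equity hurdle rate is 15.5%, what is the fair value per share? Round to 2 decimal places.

Two-stage DDM. Project D₁…D_4 at 0.1609, terminal growth 0.0455, discount at r = 0.155.
D_1 = 6.3037
D_2 = 7.3180
D_3 = 8.4954
D_4 = 9.8623
Terminal value at t=4: TV = D_5/(r−g) = 10.3111/(0.155−0.0455) = 94.1649
P₀ = 6.3037/(1+0.155)^1 + 7.3180/(1+0.155)^2 + 8.4954/(1+0.155)^3 + 9.8623/(1+0.155)^4 + 94.1649/(1+0.155)^4 = 74.9116

$74.91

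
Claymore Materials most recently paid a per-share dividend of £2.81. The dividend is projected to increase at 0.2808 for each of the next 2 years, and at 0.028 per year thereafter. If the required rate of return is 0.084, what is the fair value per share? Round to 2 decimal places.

Two-stage DDM. Project D₁…D_2 at 0.2808, terminal growth 0.028, discount at r = 0.084.
D_1 = 3.5990
D_2 = 4.6097
Terminal value at t=2: TV = D_3/(r−g) = 4.7387/(0.084−0.028) = 84.6202
P₀ = 3.5990/(1+0.084)^1 + 4.6097/(1+0.084)^2 + 84.6202/(1+0.084)^2 = 79.2568

£79.26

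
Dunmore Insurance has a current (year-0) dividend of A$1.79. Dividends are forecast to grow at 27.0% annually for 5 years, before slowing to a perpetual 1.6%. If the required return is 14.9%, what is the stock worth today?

Two-stage DDM. Project D₁…D_5 at 0.27, terminal growth 0.016, discount at r = 0.149.
D_1 = 2.2733
D_2 = 2.8871
D_3 = 3.6666
D_4 = 4.6566
D_5 = 5.9139
Terminal value at t=5: TV = D_6/(r−g) = 6.0085/(0.149−0.016) = 45.1766
P₀ = 2.2733/(1+0.149)^1 + 2.8871/(1+0.149)^2 + 3.6666/(1+0.149)^3 + 4.6566/(1+0.149)^4 + 5.9139/(1+0.149)^5 + 45.1766/(1+0.149)^5 = 34.7659

A$34.77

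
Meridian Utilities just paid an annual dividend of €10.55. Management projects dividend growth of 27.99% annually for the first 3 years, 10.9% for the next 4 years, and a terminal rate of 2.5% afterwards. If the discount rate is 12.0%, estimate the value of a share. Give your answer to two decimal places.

Three-stage DDM. Project D₁…D_7; terminal Gordon value at t=7 with g = 0.025; discount at r = 0.12.
D_1 = 13.5029
D_2 = 17.2824
D_3 = 22.1198
D_4 = 24.5308
D_5 = 27.2047
D_6 = 30.1700
D_7 = 33.4585
TV_7 = 34.2950/(0.12−0.025) = 360.9999
P₀ = Σ Dₜ/(1+r)ᵗ + TV_7/(1+r)^7 = 266.3225

€266.32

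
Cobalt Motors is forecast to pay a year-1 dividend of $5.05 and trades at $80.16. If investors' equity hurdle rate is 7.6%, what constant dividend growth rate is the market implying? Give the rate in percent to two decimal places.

1.30%

From P₀ = D₁/(r − g), the implied growth is g = r − D₁/P₀.
g = 0.076 − 5.05/80.16 = 0.076 − 0.06300 = 0.01300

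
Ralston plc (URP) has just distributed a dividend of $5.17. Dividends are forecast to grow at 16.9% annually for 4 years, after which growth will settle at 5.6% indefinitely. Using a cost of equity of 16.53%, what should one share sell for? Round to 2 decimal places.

Two-stage DDM. Project D₁…D_4 at 0.169, terminal growth 0.056, discount at r = 0.1653.
D_1 = 6.0437
D_2 = 7.0651
D_3 = 8.2591
D_4 = 9.6549
Terminal value at t=4: TV = D_5/(r−g) = 10.1956/(0.1653−0.056) = 93.2808
P₀ = 6.0437/(1+0.1653)^1 + 7.0651/(1+0.1653)^2 + 8.2591/(1+0.1653)^3 + 9.6549/(1+0.1653)^4 + 93.2808/(1+0.1653)^4 = 71.4320

$71.43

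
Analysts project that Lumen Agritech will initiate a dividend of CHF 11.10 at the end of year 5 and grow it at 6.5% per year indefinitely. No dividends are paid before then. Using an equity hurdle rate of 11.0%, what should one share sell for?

CHF 162.49

Deferred-dividend DDM. At t=4 the remaining stream is a growing perpetuity with first payment D_5 = 11.10.
V_4 = D_5/(r−g) = 11.10/(0.11−0.065) = 246.6667
P₀ = V_4/(1+r)^4 = 246.6667/(1+0.11)^4 = 162.4870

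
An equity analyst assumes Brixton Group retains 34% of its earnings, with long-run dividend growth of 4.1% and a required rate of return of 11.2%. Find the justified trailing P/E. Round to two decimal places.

9.68

Payout ratio b = 1 − 0.34 = 0.66.
Justified trailing P/E = b(1+g)/(r−g) = 0.66×(1+0.041)/(0.112−0.041) = 9.6769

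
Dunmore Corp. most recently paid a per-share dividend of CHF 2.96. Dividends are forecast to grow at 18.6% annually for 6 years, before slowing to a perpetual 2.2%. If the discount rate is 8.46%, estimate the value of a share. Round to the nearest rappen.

CHF 107.18

Two-stage DDM. Project D₁…D_6 at 0.186, terminal growth 0.022, discount at r = 0.0846.
D_1 = 3.5106
D_2 = 4.1635
D_3 = 4.9379
D_4 = 5.8564
D_5 = 6.9457
D_6 = 8.2376
Terminal value at t=6: TV = D_7/(r−g) = 8.4188/(0.0846−0.022) = 134.4858
P₀ = 3.5106/(1+0.0846)^1 + 4.1635/(1+0.0846)^2 + 4.9379/(1+0.0846)^3 + 5.8564/(1+0.0846)^4 + 6.9457/(1+0.0846)^5 + 8.2376/(1+0.0846)^6 + 134.4858/(1+0.0846)^6 = 107.1814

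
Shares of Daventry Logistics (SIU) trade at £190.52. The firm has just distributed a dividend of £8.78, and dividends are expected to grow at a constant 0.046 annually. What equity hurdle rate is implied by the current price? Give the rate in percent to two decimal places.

9.42%

Rearranging the constant-growth DDM: r = D₁/P₀ + g.
D₁ = 8.78 × (1 + 0.046) = 9.1839.
r = 9.1839 / 190.52 + 0.046 = 0.04820 + 0.046 = 0.09420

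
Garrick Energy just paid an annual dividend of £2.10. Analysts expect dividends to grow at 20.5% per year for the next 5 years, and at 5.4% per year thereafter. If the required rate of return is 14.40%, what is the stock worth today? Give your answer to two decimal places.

Two-stage DDM. Project D₁…D_5 at 0.205, terminal growth 0.054, discount at r = 0.144.
D_1 = 2.5305
D_2 = 3.0493
D_3 = 3.6743
D_4 = 4.4276
D_5 = 5.3352
Terminal value at t=5: TV = D_6/(r−g) = 5.6234/(0.144−0.054) = 62.4817
P₀ = 2.5305/(1+0.144)^1 + 3.0493/(1+0.144)^2 + 3.6743/(1+0.144)^3 + 4.4276/(1+0.144)^4 + 5.3352/(1+0.144)^5 + 62.4817/(1+0.144)^5 = 44.1916

£44.19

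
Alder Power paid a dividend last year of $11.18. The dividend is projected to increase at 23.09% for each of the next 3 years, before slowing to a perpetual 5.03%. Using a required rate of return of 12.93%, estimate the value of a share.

Two-stage DDM. Project D₁…D_3 at 0.2309, terminal growth 0.0503, discount at r = 0.1293.
D_1 = 13.7615
D_2 = 16.9390
D_3 = 20.8502
Terminal value at t=3: TV = D_4/(r−g) = 21.8990/(0.1293−0.0503) = 277.2020
P₀ = 13.7615/(1+0.1293)^1 + 16.9390/(1+0.1293)^2 + 20.8502/(1+0.1293)^3 + 277.2020/(1+0.1293)^3 = 232.4175

$232.42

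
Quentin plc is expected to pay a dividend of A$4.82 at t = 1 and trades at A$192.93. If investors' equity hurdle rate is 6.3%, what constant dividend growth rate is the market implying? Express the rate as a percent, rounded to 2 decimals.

From P₀ = D₁/(r − g), the implied growth is g = r − D₁/P₀.
g = 0.063 − 4.82/192.93 = 0.063 − 0.02498 = 0.03802

3.80%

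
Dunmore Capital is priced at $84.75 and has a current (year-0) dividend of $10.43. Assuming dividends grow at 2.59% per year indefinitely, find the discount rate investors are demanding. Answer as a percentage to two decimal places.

Rearranging the constant-growth DDM: r = D₁/P₀ + g.
D₁ = 10.43 × (1 + 0.0259) = 10.7001.
r = 10.7001 / 84.75 + 0.0259 = 0.12626 + 0.0259 = 0.15216

15.22%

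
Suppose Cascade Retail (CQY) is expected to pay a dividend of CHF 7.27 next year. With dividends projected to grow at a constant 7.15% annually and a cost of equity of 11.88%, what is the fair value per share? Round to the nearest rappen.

CHF 153.70

Gordon growth model: P₀ = D₁/(r − g), with D₁ = 7.27 given directly.
P₀ = 7.2700 / (0.1188 − 0.0715) = 7.2700 / 0.0473 = 153.6998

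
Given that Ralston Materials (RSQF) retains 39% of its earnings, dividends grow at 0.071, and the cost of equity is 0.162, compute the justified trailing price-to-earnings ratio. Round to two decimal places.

Payout ratio b = 1 − 0.39 = 0.61.
Justified trailing P/E = b(1+g)/(r−g) = 0.61×(1+0.071)/(0.162−0.071) = 7.1792

7.18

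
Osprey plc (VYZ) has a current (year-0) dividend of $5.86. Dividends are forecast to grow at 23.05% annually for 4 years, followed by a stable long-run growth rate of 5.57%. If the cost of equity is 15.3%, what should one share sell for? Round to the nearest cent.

$110.13

Two-stage DDM. Project D₁…D_4 at 0.2305, terminal growth 0.0557, discount at r = 0.153.
D_1 = 7.2107
D_2 = 8.8728
D_3 = 10.9180
D_4 = 13.4346
Terminal value at t=4: TV = D_5/(r−g) = 14.1829/(0.153−0.0557) = 145.7645
P₀ = 7.2107/(1+0.153)^1 + 8.8728/(1+0.153)^2 + 10.9180/(1+0.153)^3 + 13.4346/(1+0.153)^4 + 145.7645/(1+0.153)^4 = 110.1299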